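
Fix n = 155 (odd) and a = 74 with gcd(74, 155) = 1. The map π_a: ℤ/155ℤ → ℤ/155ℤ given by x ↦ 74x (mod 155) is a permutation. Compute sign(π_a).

Orbit of 89 under x↦74x: [89, 76, 44, 1, 74, 51, 54]… (length divides ord_155(74)).
Decompose π into cycles: lengths [30, 30, 30, 30, 30, 2, 2, 1] (8 cycles, including the fixed point 0).
8 cycles on 155: each ℓ→(−1)^(ℓ−1), product (−1)^147 = -1.
Check: (74/155) = -1 by Zolotarev.

-1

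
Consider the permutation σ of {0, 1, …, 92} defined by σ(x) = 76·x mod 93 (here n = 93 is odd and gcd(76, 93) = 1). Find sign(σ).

Orbit of 16 under x↦76x: [16, 7, 67, 70, 19, 49, 4]… (length divides ord_93(76)).
Cycle lengths of π_76 on ℤ/93ℤ: [15, 15, 15, 15, 15, 15, 1, 1, 1]; 9 cycles in total.
Σ(ℓ_i−1) = 93−9 = 84; sign = (−1)^84 = +1.
Check: (76/93) = +1 by Zolotarev.

+1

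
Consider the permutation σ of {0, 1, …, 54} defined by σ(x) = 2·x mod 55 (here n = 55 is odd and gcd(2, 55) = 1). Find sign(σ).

Orbit of 26 under x↦2x: [26, 52, 49, 43, 31, 7, 14]… (length divides ord_55(2)).
π_2 has 5 disjoint cycles with lengths [20, 20, 10, 4, 1] on {0,…,54}.
55 − 5 = 50 transpositions; sign(π) = (−1)^50 = +1.
Via Zolotarev, sign(π_{2}) = (2|55) = +1.

+1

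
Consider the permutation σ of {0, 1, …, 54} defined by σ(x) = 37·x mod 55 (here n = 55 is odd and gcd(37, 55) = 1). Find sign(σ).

Orbit of 31 under x↦37x: [31, 47, 34, 48, 16, 42, 14]… (length divides ord_55(37)).
Cycle type of π: 20×2 + 5×2 + 4 + 1; total 6 cycles.
Σ(ℓ_i−1) = 55−6 = 49; sign = (−1)^49 = -1.

-1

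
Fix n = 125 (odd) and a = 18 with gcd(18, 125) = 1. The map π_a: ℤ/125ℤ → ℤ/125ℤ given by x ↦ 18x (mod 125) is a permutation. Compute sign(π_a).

-1

Trace 43: π^k(43) = [43, 24, 57, 26, 93, 49, 7] for k=0..6.
π_18 has 12 disjoint cycles with lengths [20, 20, 20, 20, 20, 4, 4, 4, 4, 4, 4, 1] on {0,…,124}.
Σ(ℓ_i−1) = 125−12 = 113; sign = (−1)^113 = -1.
Check: (18/125) = -1 by Zolotarev.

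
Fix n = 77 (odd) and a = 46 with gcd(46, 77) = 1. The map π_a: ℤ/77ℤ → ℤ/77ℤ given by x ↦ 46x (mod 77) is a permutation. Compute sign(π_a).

-1

Start at x=9: 9 → 29 → 25 → 72 → 1 → 46 → 37 → … (one orbit).
6 cycles of lengths [30, 30, 10, 3, 3, 1].
With 6 cycles on 77 points, sign = (−1)^{77−6} = -1.
Zolotarev: (46|77) = -1, matching the cycle-count sign.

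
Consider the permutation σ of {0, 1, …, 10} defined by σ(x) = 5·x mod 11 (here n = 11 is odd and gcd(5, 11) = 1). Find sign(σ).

+1

Trace 5: π^k(5) = [5, 3, 4, 9, 1] for k=0..4.
3 cycles of lengths [5, 5, 1].
sign(π) = (−1)^{n − #cycles} = (−1)^{11−3} = (−1)^8 = +1.
The Jacobi symbol (5|11) = +1 (Zolotarev) agrees.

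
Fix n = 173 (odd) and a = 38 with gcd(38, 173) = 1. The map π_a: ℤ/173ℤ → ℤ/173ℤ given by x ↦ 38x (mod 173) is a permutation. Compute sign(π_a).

+1

Start at x=159: 159 → 160 → 25 → 85 → 116 → 83 → 40 → … (one orbit).
Cycle lengths of π_38 on ℤ/173ℤ: [86, 86, 1]; 3 cycles in total.
With 3 cycles on 173 points, sign = (−1)^{173−3} = +1.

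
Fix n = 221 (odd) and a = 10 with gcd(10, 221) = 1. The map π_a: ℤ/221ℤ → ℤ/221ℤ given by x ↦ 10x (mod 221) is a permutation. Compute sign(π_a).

-1

Start at x=75: 75 → 87 → 207 → 81 → 147 → 144 → 114 → … (one orbit).
Cycle lengths of π_10 on ℤ/221ℤ: [48, 48, 48, 48, 16, 6, 6, 1]; 8 cycles in total.
n − c = 221 − 8 = 213; sign = (−1)^213 = -1.
Via Zolotarev, sign(π_{10}) = (10|221) = -1.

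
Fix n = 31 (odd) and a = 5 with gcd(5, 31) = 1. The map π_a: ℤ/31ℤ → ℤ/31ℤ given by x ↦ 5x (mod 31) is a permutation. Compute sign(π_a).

Trace 5: π^k(5) = [5, 25, 1] for k=0..2.
The orbit structure of x ↦ 5x mod 31: 11 orbits of sizes [3, 3, 3, 3, 3, 3, 3, 3, 3, 3, 1].
sign(π) = (−1)^{n − #cycles} = (−1)^{31−11} = (−1)^20 = +1.

+1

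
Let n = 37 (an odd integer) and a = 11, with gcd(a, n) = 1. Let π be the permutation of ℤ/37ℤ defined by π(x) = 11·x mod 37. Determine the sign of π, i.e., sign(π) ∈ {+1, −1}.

+1

Orbit of 26 under x↦11x: [26, 27, 1, 11, 10, 36]… (length divides ord_37(11)).
π_11 has 7 disjoint cycles with lengths [6, 6, 6, 6, 6, 6, 1] on {0,…,36}.
7 cycles on 37: each ℓ→(−1)^(ℓ−1), product (−1)^30 = +1.
Zolotarev: (11|37) = +1, matching the cycle-count sign.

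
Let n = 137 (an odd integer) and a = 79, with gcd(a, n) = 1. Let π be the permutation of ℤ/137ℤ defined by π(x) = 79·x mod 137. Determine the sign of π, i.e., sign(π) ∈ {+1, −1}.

Trace 23: π^k(23) = [23, 36, 104, 133, 95, 107, 96] for k=0..6.
2 cycles of lengths [136, 1].
Σ(ℓ_i−1) = 137−2 = 135; sign = (−1)^135 = -1.
Via Zolotarev, sign(π_{79}) = (79|137) = -1.

-1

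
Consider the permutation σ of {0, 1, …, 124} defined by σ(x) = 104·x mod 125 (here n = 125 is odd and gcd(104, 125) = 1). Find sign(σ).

+1

Trace 81: π^k(81) = [81, 49, 96, 109, 86, 69, 51] for k=0..6.
Decompose π into cycles: lengths [50, 50, 10, 10, 2, 2, 1] (7 cycles, including the fixed point 0).
125 − 7 = 118 transpositions; sign(π) = (−1)^118 = +1.
(104|125)_J = +1 (Zolotarev's lemma cross-check).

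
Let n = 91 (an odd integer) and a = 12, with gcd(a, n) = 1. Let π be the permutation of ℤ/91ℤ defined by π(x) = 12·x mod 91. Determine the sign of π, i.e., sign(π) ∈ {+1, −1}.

-1

Start at x=90: 90 → 79 → 38 → 1 → 12 → 53 → 90 (one orbit).
The orbit structure of x ↦ 12x mod 91: 20 orbits of sizes [6, 6, 6, 6, 6, 6, 6, 6, 6, 6, 6, 6, 6, 2, 2, 2, 2, 2, 2, 1].
With 20 cycles on 91 points, sign = (−1)^{91−20} = -1.
The Jacobi symbol (12|91) = -1 (Zolotarev) agrees.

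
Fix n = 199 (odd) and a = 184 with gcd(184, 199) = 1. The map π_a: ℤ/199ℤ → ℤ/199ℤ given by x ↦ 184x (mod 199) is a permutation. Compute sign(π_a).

Trace 65: π^k(65) = [65, 20, 98, 122, 160, 187, 180] for k=0..6.
Cycle type of π: 99×2 + 1; total 3 cycles.
sign(π) = (−1)^{n − #cycles} = (−1)^{199−3} = (−1)^196 = +1.

+1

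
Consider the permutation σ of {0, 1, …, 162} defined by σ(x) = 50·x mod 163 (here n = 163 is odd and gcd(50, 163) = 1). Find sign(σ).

-1

Trace 81: π^k(81) = [81, 138, 54, 92, 36, 7, 24] for k=0..6.
Cycle type of π: 162 + 1; total 2 cycles.
Σ(ℓ_i−1) = 163−2 = 161; sign = (−1)^161 = -1.
Via Zolotarev, sign(π_{50}) = (50|163) = -1.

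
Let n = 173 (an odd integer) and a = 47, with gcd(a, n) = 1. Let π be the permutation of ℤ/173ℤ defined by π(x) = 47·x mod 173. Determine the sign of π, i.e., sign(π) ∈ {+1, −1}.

Start at x=1: 1 → 47 → 133 → 23 → 43 → 118 → 10 → … (one orbit).
The orbit structure of x ↦ 47x mod 173: 5 orbits of sizes [43, 43, 43, 43, 1].
173 − 5 = 168 transpositions; sign(π) = (−1)^168 = +1.
Via Zolotarev, sign(π_{47}) = (47|173) = +1.

+1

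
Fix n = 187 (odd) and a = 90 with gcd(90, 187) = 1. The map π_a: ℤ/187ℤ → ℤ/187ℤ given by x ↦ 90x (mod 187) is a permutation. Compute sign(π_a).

+1

Orbit of 69 under x↦90x: [69, 39, 144, 57, 81, 184, 104]… (length divides ord_187(90)).
5 cycles of lengths [80, 80, 16, 10, 1].
Σ(ℓ_i−1) = 187−5 = 182; sign = (−1)^182 = +1.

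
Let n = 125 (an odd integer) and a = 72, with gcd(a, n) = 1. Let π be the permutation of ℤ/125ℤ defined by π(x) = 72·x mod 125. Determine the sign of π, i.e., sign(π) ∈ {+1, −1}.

-1

Orbit of 51 under x↦72x: [51, 47, 9, 23, 31, 107, 79]… (length divides ord_125(72)).
Decompose π into cycles: lengths [100, 20, 4, 1] (4 cycles, including the fixed point 0).
Σ(ℓ_i−1) = 125−4 = 121; sign = (−1)^121 = -1.
(72|125)_J = -1 (Zolotarev's lemma cross-check).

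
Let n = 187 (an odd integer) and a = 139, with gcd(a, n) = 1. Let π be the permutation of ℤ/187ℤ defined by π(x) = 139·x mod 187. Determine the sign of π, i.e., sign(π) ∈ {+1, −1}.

+1

Start at x=67: 67 → 150 → 93 → 24 → 157 → 131 → 70 → … (one orbit).
The orbit structure of x ↦ 139x mod 187: 5 orbits of sizes [80, 80, 16, 10, 1].
sign(π) = (−1)^{n − #cycles} = (−1)^{187−5} = (−1)^182 = +1.
Zolotarev: (139|187) = +1, matching the cycle-count sign.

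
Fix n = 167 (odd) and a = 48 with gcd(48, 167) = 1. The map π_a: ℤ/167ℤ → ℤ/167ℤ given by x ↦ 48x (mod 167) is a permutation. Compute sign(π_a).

+1

Start at x=77: 77 → 22 → 54 → 87 → 1 → 48 → 133 → … (one orbit).
Cycle lengths of π_48 on ℤ/167ℤ: [83, 83, 1]; 3 cycles in total.
Σ(ℓ_i−1) = 167−3 = 164; sign = (−1)^164 = +1.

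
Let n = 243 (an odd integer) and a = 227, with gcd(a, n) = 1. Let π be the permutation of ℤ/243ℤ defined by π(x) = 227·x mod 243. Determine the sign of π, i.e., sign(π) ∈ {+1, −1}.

Trace 206: π^k(206) = [206, 106, 5, 163, 65, 175, 116] for k=0..6.
6 cycles of lengths [162, 54, 18, 6, 2, 1].
243 − 6 = 237 transpositions; sign(π) = (−1)^237 = -1.
Via Zolotarev, sign(π_{227}) = (227|243) = -1.

-1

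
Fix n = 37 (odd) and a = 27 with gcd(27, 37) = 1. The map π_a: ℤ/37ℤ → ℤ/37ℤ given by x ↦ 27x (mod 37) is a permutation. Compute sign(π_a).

+1

Trace 11: π^k(11) = [11, 1, 27, 26, 36, 10] for k=0..5.
Cycle type of π: 6×6 + 1; total 7 cycles.
7 cycles on 37: each ℓ→(−1)^(ℓ−1), product (−1)^30 = +1.
Zolotarev: (27|37) = +1, matching the cycle-count sign.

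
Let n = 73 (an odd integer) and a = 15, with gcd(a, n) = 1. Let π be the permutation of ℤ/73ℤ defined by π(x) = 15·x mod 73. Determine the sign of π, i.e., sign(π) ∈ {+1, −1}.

-1

Start at x=55: 55 → 22 → 38 → 59 → 9 → 62 → 54 → … (one orbit).
π_15 has 2 disjoint cycles with lengths [72, 1] on {0,…,72}.
73 − 2 = 71 transpositions; sign(π) = (−1)^71 = -1.
The Jacobi symbol (15|73) = -1 (Zolotarev) agrees.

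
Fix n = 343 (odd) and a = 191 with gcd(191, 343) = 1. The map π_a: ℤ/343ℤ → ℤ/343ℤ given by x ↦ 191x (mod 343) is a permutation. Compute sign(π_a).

+1

Trace 134: π^k(134) = [134, 212, 18, 8, 156, 298, 323] for k=0..6.
7 cycles of lengths [147, 147, 21, 21, 3, 3, 1].
sign(π) = (−1)^{n − #cycles} = (−1)^{343−7} = (−1)^336 = +1.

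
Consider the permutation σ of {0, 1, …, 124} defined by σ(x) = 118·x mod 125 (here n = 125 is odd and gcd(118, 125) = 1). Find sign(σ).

-1

Trace 24: π^k(24) = [24, 82, 51, 18, 124, 7, 76] for k=0..6.
π_118 has 12 disjoint cycles with lengths [20, 20, 20, 20, 20, 4, 4, 4, 4, 4, 4, 1] on {0,…,124}.
Σ(ℓ_i−1) = 125−12 = 113; sign = (−1)^113 = -1.
Check: (118/125) = -1 by Zolotarev.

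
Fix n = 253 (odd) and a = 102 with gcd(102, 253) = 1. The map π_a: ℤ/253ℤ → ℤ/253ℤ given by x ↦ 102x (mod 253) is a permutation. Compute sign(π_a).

Orbit of 163 under x↦102x: [163, 181, 246, 45, 36, 130, 104]… (length divides ord_253(102)).
π_102 has 6 disjoint cycles with lengths [110, 110, 22, 5, 5, 1] on {0,…,252}.
n − c = 253 − 6 = 247; sign = (−1)^247 = -1.
(102|253)_J = -1 (Zolotarev's lemma cross-check).

-1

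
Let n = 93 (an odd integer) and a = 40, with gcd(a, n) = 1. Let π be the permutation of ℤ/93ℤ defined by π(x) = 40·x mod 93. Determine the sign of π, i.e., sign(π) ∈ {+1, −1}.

Orbit of 70 under x↦40x: [70, 10, 28, 4, 67, 76, 64]… (length divides ord_93(40)).
Decompose π into cycles: lengths [15, 15, 15, 15, 15, 15, 1, 1, 1] (9 cycles, including the fixed point 0).
With 9 cycles on 93 points, sign = (−1)^{93−9} = +1.
(40|93)_J = +1 (Zolotarev's lemma cross-check).

+1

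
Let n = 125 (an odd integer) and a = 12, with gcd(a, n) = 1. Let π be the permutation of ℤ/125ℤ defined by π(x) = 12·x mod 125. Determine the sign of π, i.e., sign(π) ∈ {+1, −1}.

Orbit of 111 under x↦12x: [111, 82, 109, 58, 71, 102, 99]… (length divides ord_125(12)).
Decompose π into cycles: lengths [100, 20, 4, 1] (4 cycles, including the fixed point 0).
n − c = 125 − 4 = 121; sign = (−1)^121 = -1.

-1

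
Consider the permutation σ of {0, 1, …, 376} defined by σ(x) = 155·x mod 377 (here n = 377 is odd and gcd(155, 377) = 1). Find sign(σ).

Orbit of 326 under x↦155x: [326, 12, 352, 272, 313, 259, 183]… (length divides ord_377(155)).
20 cycles of lengths [28, 28, 28, 28, 28, 28, 28, 28, 28, 28, 28, 28, 28, 2, 2, 2, 2, 2, 2, 1].
Σ(ℓ_i−1) = 377−20 = 357; sign = (−1)^357 = -1.
(155|377)_J = -1 (Zolotarev's lemma cross-check).

-1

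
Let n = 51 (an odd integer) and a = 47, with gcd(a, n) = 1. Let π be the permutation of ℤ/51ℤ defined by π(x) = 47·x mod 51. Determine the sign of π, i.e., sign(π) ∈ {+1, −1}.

Trace 47: π^k(47) = [47, 16, 38, 1] for k=0..3.
The orbit structure of x ↦ 47x mod 51: 14 orbits of sizes [4, 4, 4, 4, 4, 4, 4, 4, 4, 4, 4, 4, 2, 1].
14 cycles on 51: each ℓ→(−1)^(ℓ−1), product (−1)^37 = -1.

-1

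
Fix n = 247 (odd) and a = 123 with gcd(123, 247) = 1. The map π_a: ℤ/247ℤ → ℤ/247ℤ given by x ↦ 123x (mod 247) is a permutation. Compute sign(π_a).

Orbit of 139 under x↦123x: [139, 54, 220, 137, 55, 96, 199]… (length divides ord_247(123)).
Cycle lengths of π_123 on ℤ/247ℤ: [36, 36, 36, 36, 36, 36, 12, 9, 9, 1]; 10 cycles in total.
With 10 cycles on 247 points, sign = (−1)^{247−10} = -1.
Via Zolotarev, sign(π_{123}) = (123|247) = -1.

-1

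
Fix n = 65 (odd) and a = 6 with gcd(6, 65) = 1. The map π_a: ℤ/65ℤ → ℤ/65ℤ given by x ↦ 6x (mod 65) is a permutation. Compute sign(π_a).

Trace 61: π^k(61) = [61, 41, 51, 46, 16, 31, 56] for k=0..6.
Cycle lengths of π_6 on ℤ/65ℤ: [12, 12, 12, 12, 12, 1, 1, 1, 1, 1]; 10 cycles in total.
Σ(ℓ_i−1) = 65−10 = 55; sign = (−1)^55 = -1.
The Jacobi symbol (6|65) = -1 (Zolotarev) agrees.

-1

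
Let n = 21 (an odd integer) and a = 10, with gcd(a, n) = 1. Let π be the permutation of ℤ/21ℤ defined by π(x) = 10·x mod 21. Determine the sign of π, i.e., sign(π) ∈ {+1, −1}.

-1

Start at x=13: 13 → 4 → 19 → 1 → 10 → 16 → 13 (one orbit).
Decompose π into cycles: lengths [6, 6, 6, 1, 1, 1] (6 cycles, including the fixed point 0).
With 6 cycles on 21 points, sign = (−1)^{21−6} = -1.
Zolotarev: (10|21) = -1, matching the cycle-count sign.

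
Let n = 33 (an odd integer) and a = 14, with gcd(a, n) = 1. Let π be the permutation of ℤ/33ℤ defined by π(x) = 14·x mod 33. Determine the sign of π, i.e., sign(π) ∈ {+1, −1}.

Trace 31: π^k(31) = [31, 5, 4, 23, 25, 20, 16] for k=0..6.
The orbit structure of x ↦ 14x mod 33: 6 orbits of sizes [10, 10, 5, 5, 2, 1].
Σ(ℓ_i−1) = 33−6 = 27; sign = (−1)^27 = -1.

-1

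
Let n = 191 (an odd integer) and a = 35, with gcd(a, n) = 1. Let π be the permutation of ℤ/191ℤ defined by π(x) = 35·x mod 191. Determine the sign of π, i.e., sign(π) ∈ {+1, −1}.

-1

Trace 58: π^k(58) = [58, 120, 189, 121, 33, 9, 124] for k=0..6.
2 cycles of lengths [190, 1].
n − c = 191 − 2 = 189; sign = (−1)^189 = -1.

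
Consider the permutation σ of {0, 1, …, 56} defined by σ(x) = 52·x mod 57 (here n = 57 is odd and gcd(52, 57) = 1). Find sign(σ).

Orbit of 16 under x↦52x: [16, 34, 1, 52, 25, 46, 55]… (length divides ord_57(52)).
6 cycles of lengths [18, 18, 18, 1, 1, 1].
n − c = 57 − 6 = 51; sign = (−1)^51 = -1.
The Jacobi symbol (52|57) = -1 (Zolotarev) agrees.

-1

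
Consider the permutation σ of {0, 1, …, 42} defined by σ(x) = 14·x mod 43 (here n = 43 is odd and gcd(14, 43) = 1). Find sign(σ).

+1

Orbit of 1 under x↦14x: [1, 14, 24, 35, 17, 23, 21]… (length divides ord_43(14)).
The orbit structure of x ↦ 14x mod 43: 3 orbits of sizes [21, 21, 1].
With 3 cycles on 43 points, sign = (−1)^{43−3} = +1.
The Jacobi symbol (14|43) = +1 (Zolotarev) agrees.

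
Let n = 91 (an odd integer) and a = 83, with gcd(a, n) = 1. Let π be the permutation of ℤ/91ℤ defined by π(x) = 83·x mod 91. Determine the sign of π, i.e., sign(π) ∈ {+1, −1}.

+1

Trace 34: π^k(34) = [34, 1, 83, 64] for k=0..3.
25 cycles of lengths [4, 4, 4, 4, 4, 4, 4, 4, 4, 4, 4, 4, 4, 4, 4, 4, 4, 4, 4, 4, 4, 2, 2, 2, 1].
91 − 25 = 66 transpositions; sign(π) = (−1)^66 = +1.
Zolotarev: (83|91) = +1, matching the cycle-count sign.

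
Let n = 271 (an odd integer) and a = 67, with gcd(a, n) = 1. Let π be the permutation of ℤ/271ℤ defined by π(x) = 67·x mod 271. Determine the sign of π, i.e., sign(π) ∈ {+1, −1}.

Trace 244: π^k(244) = [244, 88, 205, 185, 200, 121, 248] for k=0..6.
3 cycles of lengths [135, 135, 1].
3 cycles on 271: each ℓ→(−1)^(ℓ−1), product (−1)^268 = +1.

+1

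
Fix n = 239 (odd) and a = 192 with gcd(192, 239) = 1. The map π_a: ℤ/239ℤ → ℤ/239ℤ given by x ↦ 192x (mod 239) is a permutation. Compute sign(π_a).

Trace 162: π^k(162) = [162, 34, 75, 60, 48, 134, 155] for k=0..6.
The orbit structure of x ↦ 192x mod 239: 3 orbits of sizes [119, 119, 1].
3 cycles on 239: each ℓ→(−1)^(ℓ−1), product (−1)^236 = +1.
The Jacobi symbol (192|239) = +1 (Zolotarev) agrees.

+1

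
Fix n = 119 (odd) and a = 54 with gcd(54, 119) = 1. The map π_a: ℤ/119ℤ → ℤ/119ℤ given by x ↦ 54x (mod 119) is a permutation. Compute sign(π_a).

+1

Start at x=32: 32 → 62 → 16 → 31 → 8 → 75 → 4 → … (one orbit).
π_54 has 5 disjoint cycles with lengths [48, 48, 16, 6, 1] on {0,…,118}.
119 − 5 = 114 transpositions; sign(π) = (−1)^114 = +1.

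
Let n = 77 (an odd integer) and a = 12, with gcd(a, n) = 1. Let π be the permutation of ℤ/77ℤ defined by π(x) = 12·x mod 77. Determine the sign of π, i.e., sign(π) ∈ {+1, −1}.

Trace 67: π^k(67) = [67, 34, 23, 45, 1, 12] for k=0..5.
Decompose π into cycles: lengths [6, 6, 6, 6, 6, 6, 6, 6, 6, 6, 6, 1, 1, 1, 1, 1, 1, 1, 1, 1, 1, 1] (22 cycles, including the fixed point 0).
With 22 cycles on 77 points, sign = (−1)^{77−22} = -1.
Zolotarev: (12|77) = -1, matching the cycle-count sign.

-1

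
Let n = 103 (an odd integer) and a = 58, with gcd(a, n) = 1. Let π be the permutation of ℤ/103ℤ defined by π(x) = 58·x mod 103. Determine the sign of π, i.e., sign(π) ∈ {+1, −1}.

+1

Trace 91: π^k(91) = [91, 25, 8, 52, 29, 34, 15] for k=0..6.
π_58 has 3 disjoint cycles with lengths [51, 51, 1] on {0,…,102}.
3 cycles on 103: each ℓ→(−1)^(ℓ−1), product (−1)^100 = +1.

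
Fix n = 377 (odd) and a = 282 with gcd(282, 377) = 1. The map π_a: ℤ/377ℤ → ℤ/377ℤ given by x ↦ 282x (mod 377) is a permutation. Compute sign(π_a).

-1

Trace 183: π^k(183) = [183, 334, 315, 235, 295, 250, 1] for k=0..6.
The orbit structure of x ↦ 282x mod 377: 10 orbits of sizes [84, 84, 84, 84, 28, 3, 3, 3, 3, 1].
Σ(ℓ_i−1) = 377−10 = 367; sign = (−1)^367 = -1.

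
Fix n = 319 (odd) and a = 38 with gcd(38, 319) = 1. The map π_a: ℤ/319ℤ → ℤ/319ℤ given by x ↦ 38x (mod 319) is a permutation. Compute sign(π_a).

Orbit of 67 under x↦38x: [67, 313, 91, 268, 295, 45, 115]… (length divides ord_319(38)).
Cycle type of π: 70×4 + 14×2 + 5×2 + 1; total 9 cycles.
Σ(ℓ_i−1) = 319−9 = 310; sign = (−1)^310 = +1.
Check: (38/319) = +1 by Zolotarev.

+1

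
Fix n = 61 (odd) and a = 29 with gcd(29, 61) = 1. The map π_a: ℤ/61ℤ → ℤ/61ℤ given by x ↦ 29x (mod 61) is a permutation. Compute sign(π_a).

Start at x=11: 11 → 14 → 40 → 1 → 29 → 48 → 50 → … (one orbit).
Cycle lengths of π_29 on ℤ/61ℤ: [12, 12, 12, 12, 12, 1]; 6 cycles in total.
61 − 6 = 55 transpositions; sign(π) = (−1)^55 = -1.

-1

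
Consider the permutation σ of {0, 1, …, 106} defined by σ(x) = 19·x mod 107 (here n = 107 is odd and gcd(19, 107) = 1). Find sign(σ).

+1

Orbit of 42 under x↦19x: [42, 49, 75, 34, 4, 76, 53]… (length divides ord_107(19)).
3 cycles of lengths [53, 53, 1].
With 3 cycles on 107 points, sign = (−1)^{107−3} = +1.
(19|107)_J = +1 (Zolotarev's lemma cross-check).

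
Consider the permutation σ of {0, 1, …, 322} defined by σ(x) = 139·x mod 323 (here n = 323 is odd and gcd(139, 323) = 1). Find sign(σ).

Start at x=111: 111 → 248 → 234 → 226 → 83 → 232 → 271 → … (one orbit).
Decompose π into cycles: lengths [144, 144, 16, 9, 9, 1] (6 cycles, including the fixed point 0).
n − c = 323 − 6 = 317; sign = (−1)^317 = -1.
Via Zolotarev, sign(π_{139}) = (139|323) = -1.

-1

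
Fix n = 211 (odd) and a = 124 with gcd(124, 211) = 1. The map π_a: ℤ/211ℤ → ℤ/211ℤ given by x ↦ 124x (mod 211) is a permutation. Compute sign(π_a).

-1

Orbit of 107 under x↦124x: [107, 186, 65, 42, 144, 132, 121]… (length divides ord_211(124)).
4 cycles of lengths [70, 70, 70, 1].
4 cycles on 211: each ℓ→(−1)^(ℓ−1), product (−1)^207 = -1.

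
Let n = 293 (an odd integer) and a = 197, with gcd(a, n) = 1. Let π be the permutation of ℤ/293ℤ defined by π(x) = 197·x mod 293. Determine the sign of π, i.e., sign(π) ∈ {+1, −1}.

+1

Trace 84: π^k(84) = [84, 140, 38, 161, 73, 24, 40] for k=0..6.
Decompose π into cycles: lengths [73, 73, 73, 73, 1] (5 cycles, including the fixed point 0).
With 5 cycles on 293 points, sign = (−1)^{293−5} = +1.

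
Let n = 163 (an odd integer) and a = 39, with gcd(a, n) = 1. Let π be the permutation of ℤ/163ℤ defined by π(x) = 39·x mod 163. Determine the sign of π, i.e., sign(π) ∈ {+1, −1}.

+1

Trace 14: π^k(14) = [14, 57, 104, 144, 74, 115, 84] for k=0..6.
Cycle lengths of π_39 on ℤ/163ℤ: [81, 81, 1]; 3 cycles in total.
Σ(ℓ_i−1) = 163−3 = 160; sign = (−1)^160 = +1.
Check: (39/163) = +1 by Zolotarev.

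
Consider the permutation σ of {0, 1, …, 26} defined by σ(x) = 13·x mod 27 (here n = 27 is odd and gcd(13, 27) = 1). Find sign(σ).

Trace 16: π^k(16) = [16, 19, 4, 25, 1, 13, 7] for k=0..6.
Cycle lengths of π_13 on ℤ/27ℤ: [9, 9, 3, 3, 1, 1, 1]; 7 cycles in total.
7 cycles on 27: each ℓ→(−1)^(ℓ−1), product (−1)^20 = +1.
(13|27)_J = +1 (Zolotarev's lemma cross-check).

+1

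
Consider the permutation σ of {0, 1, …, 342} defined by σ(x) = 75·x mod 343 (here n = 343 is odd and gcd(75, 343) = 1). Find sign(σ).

-1

Orbit of 116 under x↦75x: [116, 125, 114, 318, 183, 5, 32]… (length divides ord_343(75)).
4 cycles of lengths [294, 42, 6, 1].
343 − 4 = 339 transpositions; sign(π) = (−1)^339 = -1.
(75|343)_J = -1 (Zolotarev's lemma cross-check).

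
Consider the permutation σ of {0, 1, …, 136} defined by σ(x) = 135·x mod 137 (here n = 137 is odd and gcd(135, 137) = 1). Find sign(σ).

Start at x=14: 14 → 109 → 56 → 25 → 87 → 100 → 74 → … (one orbit).
Cycle lengths of π_135 on ℤ/137ℤ: [68, 68, 1]; 3 cycles in total.
3 cycles on 137: each ℓ→(−1)^(ℓ−1), product (−1)^134 = +1.

+1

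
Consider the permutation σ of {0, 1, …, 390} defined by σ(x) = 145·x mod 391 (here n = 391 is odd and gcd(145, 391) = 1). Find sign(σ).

-1

Trace 247: π^k(247) = [247, 234, 304, 288, 314, 174, 206] for k=0..6.
π_145 has 8 disjoint cycles with lengths [88, 88, 88, 88, 22, 8, 8, 1] on {0,…,390}.
Σ(ℓ_i−1) = 391−8 = 383; sign = (−1)^383 = -1.
Via Zolotarev, sign(π_{145}) = (145|391) = -1.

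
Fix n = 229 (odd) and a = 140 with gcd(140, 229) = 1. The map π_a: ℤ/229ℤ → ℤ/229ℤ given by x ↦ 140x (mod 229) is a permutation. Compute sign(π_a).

Orbit of 107 under x↦140x: [107, 95, 18, 1, 140, 135, 122]… (length divides ord_229(140)).
Cycle lengths of π_140 on ℤ/229ℤ: [12, 12, 12, 12, 12, 12, 12, 12, 12, 12, 12, 12, 12, 12, 12, 12, 12, 12, 12, 1]; 20 cycles in total.
With 20 cycles on 229 points, sign = (−1)^{229−20} = -1.
Zolotarev: (140|229) = -1, matching the cycle-count sign.

-1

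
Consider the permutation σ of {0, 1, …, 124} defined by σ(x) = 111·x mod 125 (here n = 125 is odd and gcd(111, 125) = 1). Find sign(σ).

Orbit of 86 under x↦111x: [86, 46, 106, 16, 26, 11, 96]… (length divides ord_125(111)).
Decompose π into cycles: lengths [25, 25, 25, 25, 5, 5, 5, 5, 1, 1, 1, 1, 1] (13 cycles, including the fixed point 0).
With 13 cycles on 125 points, sign = (−1)^{125−13} = +1.
The Jacobi symbol (111|125) = +1 (Zolotarev) agrees.

+1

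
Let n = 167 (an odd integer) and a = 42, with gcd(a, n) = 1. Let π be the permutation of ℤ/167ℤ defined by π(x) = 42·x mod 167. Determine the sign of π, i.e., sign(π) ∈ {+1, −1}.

+1

Orbit of 27 under x↦42x: [27, 132, 33, 50, 96, 24, 6]… (length divides ord_167(42)).
Cycle type of π: 83×2 + 1; total 3 cycles.
Σ(ℓ_i−1) = 167−3 = 164; sign = (−1)^164 = +1.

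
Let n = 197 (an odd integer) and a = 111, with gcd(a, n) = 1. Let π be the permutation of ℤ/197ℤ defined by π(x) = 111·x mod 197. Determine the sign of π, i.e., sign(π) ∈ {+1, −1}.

Trace 168: π^k(168) = [168, 130, 49, 120, 121, 35, 142] for k=0..6.
π_111 has 2 disjoint cycles with lengths [196, 1] on {0,…,196}.
With 2 cycles on 197 points, sign = (−1)^{197−2} = -1.
(111|197)_J = -1 (Zolotarev's lemma cross-check).

-1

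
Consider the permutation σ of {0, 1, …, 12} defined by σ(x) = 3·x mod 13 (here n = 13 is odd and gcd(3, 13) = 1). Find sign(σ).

Start at x=1: 1 → 3 → 9 → 1 (one orbit).
π_3 has 5 disjoint cycles with lengths [3, 3, 3, 3, 1] on {0,…,12}.
sign(π) = (−1)^{n − #cycles} = (−1)^{13−5} = (−1)^8 = +1.
The Jacobi symbol (3|13) = +1 (Zolotarev) agrees.

+1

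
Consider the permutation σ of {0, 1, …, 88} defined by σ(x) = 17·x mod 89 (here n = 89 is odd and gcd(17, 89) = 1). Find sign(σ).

Orbit of 4 under x↦17x: [4, 68, 88, 72, 67, 71, 50]… (length divides ord_89(17)).
Cycle lengths of π_17 on ℤ/89ℤ: [44, 44, 1]; 3 cycles in total.
With 3 cycles on 89 points, sign = (−1)^{89−3} = +1.
The Jacobi symbol (17|89) = +1 (Zolotarev) agrees.

+1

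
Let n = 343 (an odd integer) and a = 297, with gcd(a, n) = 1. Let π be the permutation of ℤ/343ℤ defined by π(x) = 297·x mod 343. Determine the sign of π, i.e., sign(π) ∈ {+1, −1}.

Orbit of 229 under x↦297x: [229, 99, 248, 254, 321, 326, 96]… (length divides ord_343(297)).
Decompose π into cycles: lengths [294, 42, 6, 1] (4 cycles, including the fixed point 0).
4 cycles on 343: each ℓ→(−1)^(ℓ−1), product (−1)^339 = -1.
Via Zolotarev, sign(π_{297}) = (297|343) = -1.

-1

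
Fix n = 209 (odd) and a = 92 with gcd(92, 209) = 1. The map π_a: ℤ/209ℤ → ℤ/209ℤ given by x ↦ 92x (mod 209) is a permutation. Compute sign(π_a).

+1

Start at x=180: 180 → 49 → 119 → 80 → 45 → 169 → 82 → … (one orbit).
9 cycles of lengths [45, 45, 45, 45, 9, 9, 5, 5, 1].
9 cycles on 209: each ℓ→(−1)^(ℓ−1), product (−1)^200 = +1.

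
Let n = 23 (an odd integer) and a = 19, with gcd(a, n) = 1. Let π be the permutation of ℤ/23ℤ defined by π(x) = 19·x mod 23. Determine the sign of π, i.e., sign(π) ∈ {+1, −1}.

Orbit of 20 under x↦19x: [20, 12, 21, 8, 14, 13, 17]… (length divides ord_23(19)).
Decompose π into cycles: lengths [22, 1] (2 cycles, including the fixed point 0).
Σ(ℓ_i−1) = 23−2 = 21; sign = (−1)^21 = -1.
Via Zolotarev, sign(π_{19}) = (19|23) = -1.

-1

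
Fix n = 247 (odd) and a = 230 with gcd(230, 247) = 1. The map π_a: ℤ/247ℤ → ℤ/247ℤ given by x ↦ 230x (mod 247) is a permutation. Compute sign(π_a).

-1

Start at x=74: 74 → 224 → 144 → 22 → 120 → 183 → 100 → … (one orbit).
π_230 has 18 disjoint cycles with lengths [18, 18, 18, 18, 18, 18, 18, 18, 18, 18, 18, 18, 18, 3, 3, 3, 3, 1] on {0,…,246}.
sign(π) = (−1)^{n − #cycles} = (−1)^{247−18} = (−1)^229 = -1.
Zolotarev: (230|247) = -1, matching the cycle-count sign.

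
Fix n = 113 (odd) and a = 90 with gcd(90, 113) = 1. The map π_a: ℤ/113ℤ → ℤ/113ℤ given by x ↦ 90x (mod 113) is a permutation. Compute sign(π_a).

Start at x=71: 71 → 62 → 43 → 28 → 34 → 9 → 19 → … (one orbit).
Cycle type of π: 112 + 1; total 2 cycles.
sign(π) = (−1)^{n − #cycles} = (−1)^{113−2} = (−1)^111 = -1.
The Jacobi symbol (90|113) = -1 (Zolotarev) agrees.

-1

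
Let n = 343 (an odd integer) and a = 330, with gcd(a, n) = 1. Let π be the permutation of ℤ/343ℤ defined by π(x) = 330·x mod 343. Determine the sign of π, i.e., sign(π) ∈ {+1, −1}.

+1

Trace 92: π^k(92) = [92, 176, 113, 246, 232, 71, 106] for k=0..6.
Cycle type of π: 49×6 + 7×6 + 1×7; total 19 cycles.
n − c = 343 − 19 = 324; sign = (−1)^324 = +1.
Via Zolotarev, sign(π_{330}) = (330|343) = +1.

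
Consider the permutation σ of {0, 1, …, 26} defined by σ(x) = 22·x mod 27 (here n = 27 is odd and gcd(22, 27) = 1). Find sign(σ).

Orbit of 7 under x↦22x: [7, 19, 13, 16, 1, 22, 25]… (length divides ord_27(22)).
The orbit structure of x ↦ 22x mod 27: 7 orbits of sizes [9, 9, 3, 3, 1, 1, 1].
27 − 7 = 20 transpositions; sign(π) = (−1)^20 = +1.

+1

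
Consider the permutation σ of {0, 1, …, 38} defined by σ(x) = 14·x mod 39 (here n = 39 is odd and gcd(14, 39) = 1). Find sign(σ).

-1

Orbit of 1 under x↦14x: [1, 14]… (length divides ord_39(14)).
π_14 has 26 disjoint cycles with lengths [2, 2, 2, 2, 2, 2, 2, 2, 2, 2, 2, 2, 2, 1, 1, 1, 1, 1, 1, 1, 1, 1, 1, 1, 1, 1] on {0,…,38}.
sign(π) = (−1)^{n − #cycles} = (−1)^{39−26} = (−1)^13 = -1.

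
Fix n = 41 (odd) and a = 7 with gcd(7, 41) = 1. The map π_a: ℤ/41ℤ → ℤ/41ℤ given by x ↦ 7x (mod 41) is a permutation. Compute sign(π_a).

Orbit of 13 under x↦7x: [13, 9, 22, 31, 12, 2, 14]… (length divides ord_41(7)).
The orbit structure of x ↦ 7x mod 41: 2 orbits of sizes [40, 1].
2 cycles on 41: each ℓ→(−1)^(ℓ−1), product (−1)^39 = -1.

-1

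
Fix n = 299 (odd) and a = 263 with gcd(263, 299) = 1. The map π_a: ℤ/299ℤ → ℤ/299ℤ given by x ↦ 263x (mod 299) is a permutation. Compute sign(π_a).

Trace 113: π^k(113) = [113, 118, 237, 139, 79, 146, 126] for k=0..6.
Decompose π into cycles: lengths [66, 66, 66, 66, 22, 3, 3, 3, 3, 1] (10 cycles, including the fixed point 0).
sign(π) = (−1)^{n − #cycles} = (−1)^{299−10} = (−1)^289 = -1.
Check: (263/299) = -1 by Zolotarev.

-1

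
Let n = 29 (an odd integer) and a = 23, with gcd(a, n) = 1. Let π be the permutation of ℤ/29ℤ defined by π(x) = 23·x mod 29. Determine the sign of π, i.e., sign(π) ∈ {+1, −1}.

+1

Trace 1: π^k(1) = [1, 23, 7, 16, 20, 25, 24] for k=0..6.
Decompose π into cycles: lengths [7, 7, 7, 7, 1] (5 cycles, including the fixed point 0).
Σ(ℓ_i−1) = 29−5 = 24; sign = (−1)^24 = +1.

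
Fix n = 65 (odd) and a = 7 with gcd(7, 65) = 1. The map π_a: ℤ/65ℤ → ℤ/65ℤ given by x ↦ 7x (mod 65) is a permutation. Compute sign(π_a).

+1

Orbit of 37 under x↦7x: [37, 64, 58, 16, 47, 4, 28]… (length divides ord_65(7)).
The orbit structure of x ↦ 7x mod 65: 7 orbits of sizes [12, 12, 12, 12, 12, 4, 1].
7 cycles on 65: each ℓ→(−1)^(ℓ−1), product (−1)^58 = +1.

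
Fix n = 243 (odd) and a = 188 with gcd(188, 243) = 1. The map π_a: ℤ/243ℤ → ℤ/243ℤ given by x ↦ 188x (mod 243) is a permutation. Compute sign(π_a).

Start at x=28: 28 → 161 → 136 → 53 → 1 → 188 → 109 → … (one orbit).
The orbit structure of x ↦ 188x mod 243: 32 orbits of sizes [18, 18, 18, 18, 18, 18, 18, 18, 18, 6, 6, 6, 6, 6, 6, 6, 6, 6, 2, 2, 2, 2, 2, 2, 2, 2, 2, 2, 2, 2, 2, 1].
n − c = 243 − 32 = 211; sign = (−1)^211 = -1.

-1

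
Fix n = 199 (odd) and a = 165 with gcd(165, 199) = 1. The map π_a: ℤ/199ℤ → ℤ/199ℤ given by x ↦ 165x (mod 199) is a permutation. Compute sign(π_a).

+1

Start at x=47: 47 → 193 → 5 → 29 → 9 → 92 → 56 → … (one orbit).
3 cycles of lengths [99, 99, 1].
199 − 3 = 196 transpositions; sign(π) = (−1)^196 = +1.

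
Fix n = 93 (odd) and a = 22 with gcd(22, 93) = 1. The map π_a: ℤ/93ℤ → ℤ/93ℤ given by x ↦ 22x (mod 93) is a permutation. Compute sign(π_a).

Orbit of 46 under x↦22x: [46, 82, 37, 70, 52, 28, 58]… (length divides ord_93(22)).
6 cycles of lengths [30, 30, 30, 1, 1, 1].
93 − 6 = 87 transpositions; sign(π) = (−1)^87 = -1.

-1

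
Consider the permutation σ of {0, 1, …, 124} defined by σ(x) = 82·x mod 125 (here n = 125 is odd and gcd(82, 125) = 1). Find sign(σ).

Orbit of 74 under x↦82x: [74, 68, 76, 107, 24, 93, 1]… (length divides ord_125(82)).
12 cycles of lengths [20, 20, 20, 20, 20, 4, 4, 4, 4, 4, 4, 1].
With 12 cycles on 125 points, sign = (−1)^{125−12} = -1.

-1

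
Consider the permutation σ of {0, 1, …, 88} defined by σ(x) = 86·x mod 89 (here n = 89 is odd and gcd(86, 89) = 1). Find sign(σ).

-1

Orbit of 76 under x↦86x: [76, 39, 61, 84, 15, 44, 46]… (length divides ord_89(86)).
Decompose π into cycles: lengths [88, 1] (2 cycles, including the fixed point 0).
2 cycles on 89: each ℓ→(−1)^(ℓ−1), product (−1)^87 = -1.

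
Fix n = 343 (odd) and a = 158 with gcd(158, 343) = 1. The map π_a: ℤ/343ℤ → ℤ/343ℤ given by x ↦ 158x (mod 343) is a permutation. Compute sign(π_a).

+1

Start at x=50: 50 → 11 → 23 → 204 → 333 → 135 → 64 → … (one orbit).
7 cycles of lengths [147, 147, 21, 21, 3, 3, 1].
343 − 7 = 336 transpositions; sign(π) = (−1)^336 = +1.
The Jacobi symbol (158|343) = +1 (Zolotarev) agrees.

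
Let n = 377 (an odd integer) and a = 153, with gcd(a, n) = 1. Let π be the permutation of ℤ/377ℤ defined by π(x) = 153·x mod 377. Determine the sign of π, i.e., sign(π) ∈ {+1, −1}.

-1

Orbit of 166 under x↦153x: [166, 139, 155, 341, 147, 248, 244]… (length divides ord_377(153)).
8 cycles of lengths [84, 84, 84, 84, 28, 6, 6, 1].
n − c = 377 − 8 = 369; sign = (−1)^369 = -1.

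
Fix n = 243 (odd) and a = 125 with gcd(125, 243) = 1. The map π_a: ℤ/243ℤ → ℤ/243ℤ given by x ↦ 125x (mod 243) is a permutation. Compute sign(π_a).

Start at x=1: 1 → 125 → 73 → 134 → 226 → 62 → 217 → … (one orbit).
Decompose π into cycles: lengths [54, 54, 54, 18, 18, 18, 6, 6, 6, 2, 2, 2, 2, 1] (14 cycles, including the fixed point 0).
n − c = 243 − 14 = 229; sign = (−1)^229 = -1.

-1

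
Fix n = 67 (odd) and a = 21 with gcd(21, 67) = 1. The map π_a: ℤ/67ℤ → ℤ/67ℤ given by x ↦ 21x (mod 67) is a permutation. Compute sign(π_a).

+1

Start at x=15: 15 → 47 → 49 → 24 → 35 → 65 → 25 → … (one orbit).
3 cycles of lengths [33, 33, 1].
With 3 cycles on 67 points, sign = (−1)^{67−3} = +1.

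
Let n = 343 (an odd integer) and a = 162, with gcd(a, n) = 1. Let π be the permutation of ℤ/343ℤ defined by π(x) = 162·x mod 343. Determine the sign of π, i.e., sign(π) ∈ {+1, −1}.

Orbit of 337 under x↦162x: [337, 57, 316, 85, 50, 211, 225]… (length divides ord_343(162)).
Cycle lengths of π_162 on ℤ/343ℤ: [49, 49, 49, 49, 49, 49, 7, 7, 7, 7, 7, 7, 1, 1, 1, 1, 1, 1, 1]; 19 cycles in total.
Σ(ℓ_i−1) = 343−19 = 324; sign = (−1)^324 = +1.
(162|343)_J = +1 (Zolotarev's lemma cross-check).

+1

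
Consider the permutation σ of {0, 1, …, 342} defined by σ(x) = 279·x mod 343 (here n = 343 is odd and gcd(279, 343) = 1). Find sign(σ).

Start at x=27: 27 → 330 → 146 → 260 → 167 → 288 → 90 → … (one orbit).
Decompose π into cycles: lengths [98, 98, 98, 14, 14, 14, 2, 2, 2, 1] (10 cycles, including the fixed point 0).
343 − 10 = 333 transpositions; sign(π) = (−1)^333 = -1.
Via Zolotarev, sign(π_{279}) = (279|343) = -1.

-1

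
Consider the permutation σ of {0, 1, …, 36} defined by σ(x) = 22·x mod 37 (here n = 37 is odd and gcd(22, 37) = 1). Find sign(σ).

Trace 34: π^k(34) = [34, 8, 28, 24, 10, 35, 30] for k=0..6.
Cycle lengths of π_22 on ℤ/37ℤ: [36, 1]; 2 cycles in total.
2 cycles on 37: each ℓ→(−1)^(ℓ−1), product (−1)^35 = -1.
The Jacobi symbol (22|37) = -1 (Zolotarev) agrees.

-1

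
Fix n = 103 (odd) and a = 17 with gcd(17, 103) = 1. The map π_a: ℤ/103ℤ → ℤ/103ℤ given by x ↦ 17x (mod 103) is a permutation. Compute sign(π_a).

+1

Orbit of 58 under x↦17x: [58, 59, 76, 56, 25, 13, 15]… (length divides ord_103(17)).
π_17 has 3 disjoint cycles with lengths [51, 51, 1] on {0,…,102}.
Σ(ℓ_i−1) = 103−3 = 100; sign = (−1)^100 = +1.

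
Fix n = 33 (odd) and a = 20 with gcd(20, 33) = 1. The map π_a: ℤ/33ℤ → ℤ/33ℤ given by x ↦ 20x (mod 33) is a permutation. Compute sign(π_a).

-1

Start at x=1: 1 → 20 → 4 → 14 → 16 → 23 → 31 → … (one orbit).
Cycle type of π: 10×2 + 5×2 + 2 + 1; total 6 cycles.
With 6 cycles on 33 points, sign = (−1)^{33−6} = -1.
Via Zolotarev, sign(π_{20}) = (20|33) = -1.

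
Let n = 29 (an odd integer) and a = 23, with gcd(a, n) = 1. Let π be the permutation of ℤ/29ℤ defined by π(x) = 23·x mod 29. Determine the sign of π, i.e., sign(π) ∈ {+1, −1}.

Orbit of 16 under x↦23x: [16, 20, 25, 24, 1, 23, 7]… (length divides ord_29(23)).
π_23 has 5 disjoint cycles with lengths [7, 7, 7, 7, 1] on {0,…,28}.
5 cycles on 29: each ℓ→(−1)^(ℓ−1), product (−1)^24 = +1.

+1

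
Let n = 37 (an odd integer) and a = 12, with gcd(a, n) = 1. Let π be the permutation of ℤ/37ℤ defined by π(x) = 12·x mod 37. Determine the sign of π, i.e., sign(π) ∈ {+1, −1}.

+1

Orbit of 12 under x↦12x: [12, 33, 26, 16, 7, 10, 9]… (length divides ord_37(12)).
The orbit structure of x ↦ 12x mod 37: 5 orbits of sizes [9, 9, 9, 9, 1].
sign(π) = (−1)^{n − #cycles} = (−1)^{37−5} = (−1)^32 = +1.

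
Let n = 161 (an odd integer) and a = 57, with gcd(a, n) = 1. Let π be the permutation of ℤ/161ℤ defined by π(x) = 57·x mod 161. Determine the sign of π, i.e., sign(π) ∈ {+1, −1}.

-1

Start at x=50: 50 → 113 → 1 → 57 → 29 → 43 → 36 → … (one orbit).
Cycle type of π: 22×7 + 1×7; total 14 cycles.
Σ(ℓ_i−1) = 161−14 = 147; sign = (−1)^147 = -1.
(57|161)_J = -1 (Zolotarev's lemma cross-check).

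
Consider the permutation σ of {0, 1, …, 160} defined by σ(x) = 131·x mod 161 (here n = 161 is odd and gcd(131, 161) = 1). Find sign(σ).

-1

Trace 24: π^k(24) = [24, 85, 26, 25, 55, 121, 73] for k=0..6.
Decompose π into cycles: lengths [66, 66, 11, 11, 6, 1] (6 cycles, including the fixed point 0).
sign(π) = (−1)^{n − #cycles} = (−1)^{161−6} = (−1)^155 = -1.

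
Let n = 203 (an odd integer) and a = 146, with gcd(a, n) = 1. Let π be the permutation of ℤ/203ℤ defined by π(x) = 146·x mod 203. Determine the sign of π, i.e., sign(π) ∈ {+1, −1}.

Trace 1: π^k(1) = [1, 146] for k=0..1.
The orbit structure of x ↦ 146x mod 203: 116 orbits of sizes [2, 2, 2, 2, 2, 2, 2, 2, 2, 2, 2, 2, 2, 2, 2, 2, 2, 2, 2, 2, 2, 2, 2, 2, 2, 2, 2, 2, 2, 2, 2, 2, 2, 2, 2, 2, 2, 2, 2, 2, 2, 2, 2, 2, 2, 2, 2, 2, 2, 2, 2, 2, 2, 2, 2, 2, 2, 2, 2, 2, 2, 2, 2, 2, 2, 2, 2, 2, 2, 2, 2, 2, 2, 2, 2, 2, 2, 2, 2, 2, 2, 2, 2, 2, 2, 2, 2, 1, 1, 1, 1, 1, 1, 1, 1, 1, 1, 1, 1, 1, 1, 1, 1, 1, 1, 1, 1, 1, 1, 1, 1, 1, 1, 1, 1, 1].
With 116 cycles on 203 points, sign = (−1)^{203−116} = -1.
The Jacobi symbol (146|203) = -1 (Zolotarev) agrees.

-1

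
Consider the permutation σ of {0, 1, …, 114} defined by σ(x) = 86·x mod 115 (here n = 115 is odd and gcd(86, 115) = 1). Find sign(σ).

Start at x=41: 41 → 76 → 96 → 91 → 6 → 56 → 101 → … (one orbit).
Cycle type of π: 22×5 + 1×5; total 10 cycles.
10 cycles on 115: each ℓ→(−1)^(ℓ−1), product (−1)^105 = -1.

-1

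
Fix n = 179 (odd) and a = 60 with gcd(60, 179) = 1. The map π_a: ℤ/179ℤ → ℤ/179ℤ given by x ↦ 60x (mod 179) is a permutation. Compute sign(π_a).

Start at x=124: 124 → 101 → 153 → 51 → 17 → 125 → 161 → … (one orbit).
Decompose π into cycles: lengths [89, 89, 1] (3 cycles, including the fixed point 0).
3 cycles on 179: each ℓ→(−1)^(ℓ−1), product (−1)^176 = +1.
(60|179)_J = +1 (Zolotarev's lemma cross-check).

+1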